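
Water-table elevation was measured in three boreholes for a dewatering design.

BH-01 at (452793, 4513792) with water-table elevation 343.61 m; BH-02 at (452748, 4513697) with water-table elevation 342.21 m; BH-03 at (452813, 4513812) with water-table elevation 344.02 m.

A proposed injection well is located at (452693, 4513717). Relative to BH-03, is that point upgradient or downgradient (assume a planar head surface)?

Taking BH-01 as reference: BH-02−BH-01 = (-45, -95, -1.40); BH-03−BH-01 = (20, 20, +0.41).
Solve a·Δx + b·Δy = Δh: det = (-45)·20 − 20·(-95) = 1000.
∂h/∂x = [(-1.40)·20 − (+0.41)·(-95)] / 1000 = +0.01095
∂h/∂y = [(-45)·(+0.41) − 20·(-1.40)] / 1000 = +0.009550
Head at (452693, 4513717) = 343.61 + (+0.01095)·(-100) + (+0.009550)·(-75) = 341.80 m.
That is lower than the 344.02 m at BH-03, so the point is downgradient.

downgradient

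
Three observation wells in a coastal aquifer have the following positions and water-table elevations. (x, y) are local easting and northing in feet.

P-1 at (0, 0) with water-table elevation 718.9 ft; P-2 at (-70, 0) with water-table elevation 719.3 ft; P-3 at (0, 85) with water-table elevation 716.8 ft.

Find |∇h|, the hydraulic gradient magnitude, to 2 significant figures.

∂h/∂x = (719.3 − 718.9) / (-70 − 0) = -0.005714
∂h/∂y = (716.8 − 718.9) / (85 − 0) = -0.02471
|∇h| = √(-0.005714² + -0.02471²) = 0.02536

0.025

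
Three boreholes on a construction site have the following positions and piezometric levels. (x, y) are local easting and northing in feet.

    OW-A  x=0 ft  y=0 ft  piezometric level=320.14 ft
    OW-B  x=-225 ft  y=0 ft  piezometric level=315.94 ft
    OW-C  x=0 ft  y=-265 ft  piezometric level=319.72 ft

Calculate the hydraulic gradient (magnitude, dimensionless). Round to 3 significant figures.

0.0187

∂h/∂x = (315.94 − 320.14) / (-225 − 0) = +0.01867
∂h/∂y = (319.72 − 320.14) / (-265 − 0) = +0.001585
|∇h| = √(0.01867² + 0.001585²) = 0.01874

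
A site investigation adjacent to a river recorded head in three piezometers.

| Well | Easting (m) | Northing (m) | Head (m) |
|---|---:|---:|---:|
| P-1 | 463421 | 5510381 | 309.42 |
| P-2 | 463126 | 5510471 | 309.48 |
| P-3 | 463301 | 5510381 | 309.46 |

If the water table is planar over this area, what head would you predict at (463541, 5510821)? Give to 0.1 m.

309.2 m

Differences from P-1: to P-2 (Δx, Δy, Δh) = (-295, 90, +0.06); to P-3 = (-120, 0, +0.04).
Solve a·Δx + b·Δy = Δh: det = (-295)·0 − (-120)·90 = 10800.
∂h/∂x = [(+0.06)·0 − (+0.04)·90] / 10800 = -0.0003333
∂h/∂y = [(-295)·(+0.04) − (-120)·(+0.06)] / 10800 = -0.0004259
h(463541, 5510821) = 309.42 + (-0.0003333)·(120) + (-0.0004259)·(440) = 309.42 -0.040 -0.187 = 309.193 m.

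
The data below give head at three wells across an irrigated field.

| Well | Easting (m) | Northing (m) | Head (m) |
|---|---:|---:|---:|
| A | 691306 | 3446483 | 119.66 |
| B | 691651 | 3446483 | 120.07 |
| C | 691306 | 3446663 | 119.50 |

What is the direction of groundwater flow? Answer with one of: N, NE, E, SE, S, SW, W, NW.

∂h/∂x = (120.07 − 119.66) / (691651 − 691306) = +0.001188
∂h/∂y = (119.50 − 119.66) / (3446663 − 3446483) = -0.0008889
Flow = −∇h = (-0.001188 east, +0.0008889 north), which points northwest.

NW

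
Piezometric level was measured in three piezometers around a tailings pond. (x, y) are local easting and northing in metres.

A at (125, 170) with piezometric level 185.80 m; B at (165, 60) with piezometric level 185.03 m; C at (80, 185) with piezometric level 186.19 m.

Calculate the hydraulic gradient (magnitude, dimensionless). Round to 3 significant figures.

Taking A as reference: B−A = (40, -110, -0.77); C−A = (-45, 15, +0.39).
Determinant of the coordinate differences = 40·15 − (-45)·(-110) = -4350.
∂h/∂x = [(-0.77)·15 − (+0.39)·(-110)] / -4350 = -0.007207
∂h/∂y = [40·(+0.39) − (-45)·(-0.77)] / -4350 = +0.004379
|∇h| = √(-0.007207² + 0.004379²) = 0.008433

0.00843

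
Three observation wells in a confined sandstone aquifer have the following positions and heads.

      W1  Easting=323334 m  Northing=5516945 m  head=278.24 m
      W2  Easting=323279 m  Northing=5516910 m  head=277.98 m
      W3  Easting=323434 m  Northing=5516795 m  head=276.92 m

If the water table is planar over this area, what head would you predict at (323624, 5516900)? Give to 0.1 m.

277.7 m

Taking W1 as reference: W2−W1 = (-55, -35, -0.26); W3−W1 = (100, -150, -1.32).
Solve a·Δx + b·Δy = Δh: det = (-55)·(-150) − 100·(-35) = 11750.
∂h/∂x = [(-0.26)·(-150) − (-1.32)·(-35)] / 11750 = -0.0006128
∂h/∂y = [(-55)·(-1.32) − 100·(-0.26)] / 11750 = +0.008391
h(323624, 5516900) = 278.24 + (-0.0006128)·(290) + (+0.008391)·(-45) = 278.24 -0.178 -0.378 = 277.685 m.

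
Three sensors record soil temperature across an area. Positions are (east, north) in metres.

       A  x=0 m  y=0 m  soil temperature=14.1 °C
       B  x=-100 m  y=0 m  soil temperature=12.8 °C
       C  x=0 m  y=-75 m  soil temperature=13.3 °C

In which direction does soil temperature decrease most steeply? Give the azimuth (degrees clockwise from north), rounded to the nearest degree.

∂T/∂x = (12.8 − 14.1) / (-100 − 0) = +0.01300
∂T/∂y = (13.3 − 14.1) / (-75 − 0) = +0.01067
Steepest decrease is along −∇f: components (-0.01300 E, -0.01067 N).
Azimuth = atan2(-0.01300, -0.01067) = 230.6° ≈ 231°.

231°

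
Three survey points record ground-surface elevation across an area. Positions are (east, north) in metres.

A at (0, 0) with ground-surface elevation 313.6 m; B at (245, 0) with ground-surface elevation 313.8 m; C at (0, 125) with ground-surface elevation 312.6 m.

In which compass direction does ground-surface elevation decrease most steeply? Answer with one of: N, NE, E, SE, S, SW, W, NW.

∂z/∂x = (313.8 − 313.6) / (245 − 0) = +0.0008163
∂z/∂y = (312.6 − 313.6) / (125 − 0) = -0.008000
Steepest decrease is along −∇f = (-0.0008163 E, +0.008000 N) → north.

N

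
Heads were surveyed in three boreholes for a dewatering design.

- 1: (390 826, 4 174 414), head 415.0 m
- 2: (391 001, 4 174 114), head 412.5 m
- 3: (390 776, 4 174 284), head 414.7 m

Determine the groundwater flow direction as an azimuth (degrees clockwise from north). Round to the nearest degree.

127°

Differences from 1: to 2 (Δx, Δy, Δh) = (175, -300, -2.5); to 3 = (-50, -130, -0.3).
Determinant of the coordinate differences = 175·(-130) − (-50)·(-300) = -37750.
∂h/∂x = [(-2.5)·(-130) − (-0.3)·(-300)] / -37750 = -0.006225
∂h/∂y = [175·(-0.3) − (-50)·(-2.5)] / -37750 = +0.004702
Flow direction (−∇h) has components (+0.006225 E, -0.004702 N).
Azimuth = atan2(E, N) = atan2(+0.006225, -0.004702) = 127.1° ≈ 127°.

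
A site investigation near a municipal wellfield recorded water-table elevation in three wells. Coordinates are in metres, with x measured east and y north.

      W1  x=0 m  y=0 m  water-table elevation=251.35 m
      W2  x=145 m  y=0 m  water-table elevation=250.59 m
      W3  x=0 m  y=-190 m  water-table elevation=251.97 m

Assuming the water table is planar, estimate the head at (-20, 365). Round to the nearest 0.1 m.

250.3 m

∂h/∂x = (250.59 − 251.35) / (145 − 0) = -0.005241
∂h/∂y = (251.97 − 251.35) / (-190 − 0) = -0.003263
h(-20, 365) = 251.35 + (-0.005241)·(-20) + (-0.003263)·(365) = 251.35 +0.105 -1.191 = 250.264 m.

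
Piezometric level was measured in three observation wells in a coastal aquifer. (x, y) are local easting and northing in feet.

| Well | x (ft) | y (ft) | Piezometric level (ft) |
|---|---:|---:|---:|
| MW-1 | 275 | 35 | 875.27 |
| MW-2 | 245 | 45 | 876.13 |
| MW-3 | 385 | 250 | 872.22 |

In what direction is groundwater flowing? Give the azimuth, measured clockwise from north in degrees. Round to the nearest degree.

091°

Taking MW-1 as reference: MW-2−MW-1 = (-30, 10, +0.86); MW-3−MW-1 = (110, 215, -3.05).
Determinant of the coordinate differences = (-30)·215 − 110·10 = -7550.
∂h/∂x = [(+0.86)·215 − (-3.05)·10] / -7550 = -0.02853
∂h/∂y = [(-30)·(-3.05) − 110·(+0.86)] / -7550 = +0.0004106
Flow direction (−∇h) has components (+0.02853 E, -0.0004106 N).
Azimuth = atan2(E, N) = atan2(+0.02853, -0.0004106) = 90.8° ≈ 091°.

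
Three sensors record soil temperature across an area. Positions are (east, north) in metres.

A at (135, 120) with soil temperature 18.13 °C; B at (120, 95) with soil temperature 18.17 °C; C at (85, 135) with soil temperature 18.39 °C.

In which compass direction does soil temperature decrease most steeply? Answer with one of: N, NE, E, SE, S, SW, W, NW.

E

Differences from A: to B (Δx, Δy, Δh) = (-15, -25, +0.04); to C = (-50, 15, +0.26).
Determinant of the coordinate differences = (-15)·15 − (-50)·(-25) = -1475.
∂T/∂x = [(+0.04)·15 − (+0.26)·(-25)] / -1475 = -0.004814
∂T/∂y = [(-15)·(+0.26) − (-50)·(+0.04)] / -1475 = +0.001288
Steepest decrease is along −∇f = (+0.004814 E, -0.001288 N) → east.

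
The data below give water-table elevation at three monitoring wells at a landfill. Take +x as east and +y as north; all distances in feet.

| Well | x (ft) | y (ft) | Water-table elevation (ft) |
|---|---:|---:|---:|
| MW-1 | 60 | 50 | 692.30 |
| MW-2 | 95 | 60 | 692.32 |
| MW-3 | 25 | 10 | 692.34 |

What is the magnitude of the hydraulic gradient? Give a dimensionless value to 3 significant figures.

0.00230

Differences from MW-1: to MW-2 (Δx, Δy, Δh) = (35, 10, +0.02); to MW-3 = (-35, -40, +0.04).
Solve a·Δx + b·Δy = Δh: det = 35·(-40) − (-35)·10 = -1050.
∂h/∂x = [(+0.02)·(-40) − (+0.04)·10] / -1050 = +0.001143
∂h/∂y = [35·(+0.04) − (-35)·(+0.02)] / -1050 = -0.002000
|∇h| = √(0.001143² + -0.002000²) = 0.002304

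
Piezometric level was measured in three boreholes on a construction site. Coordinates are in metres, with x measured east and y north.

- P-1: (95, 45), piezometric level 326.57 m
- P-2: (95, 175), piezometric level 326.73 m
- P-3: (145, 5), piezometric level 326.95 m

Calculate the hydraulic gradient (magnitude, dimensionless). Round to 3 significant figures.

0.00867

Three-point gradient (reference P-1): Δ to P-2 = (0, 130, +0.16), Δ to P-3 = (50, -40, +0.38).
∂h/∂x = +0.008585, ∂h/∂y = +0.001231 (det = -6500).
|∇h| = √(0.008585² + 0.001231²) = 0.008673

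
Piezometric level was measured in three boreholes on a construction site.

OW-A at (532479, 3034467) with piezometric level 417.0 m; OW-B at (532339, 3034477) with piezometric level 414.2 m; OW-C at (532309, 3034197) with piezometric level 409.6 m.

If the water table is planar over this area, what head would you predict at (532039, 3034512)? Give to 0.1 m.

408.4 m

Differences from OW-A: to OW-B (Δx, Δy, Δh) = (-140, 10, -2.8); to OW-C = (-170, -270, -7.4).
Determinant of the coordinate differences = (-140)·(-270) − (-170)·10 = 39500.
∂h/∂x = [(-2.8)·(-270) − (-7.4)·10] / 39500 = +0.02101
∂h/∂y = [(-140)·(-7.4) − (-170)·(-2.8)] / 39500 = +0.01418
h(532039, 3034512) = 417.0 + (+0.02101)·(-440) + (+0.01418)·(45) = 417.0 -9.246 +0.638 = 408.392 m.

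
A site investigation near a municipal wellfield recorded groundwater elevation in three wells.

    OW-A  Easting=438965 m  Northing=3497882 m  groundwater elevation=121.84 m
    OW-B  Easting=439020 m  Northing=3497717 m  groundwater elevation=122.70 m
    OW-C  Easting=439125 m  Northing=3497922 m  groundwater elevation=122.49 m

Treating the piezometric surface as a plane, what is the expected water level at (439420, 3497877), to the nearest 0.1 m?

124.1 m

With h = a·x + b·y + c and OW-A as origin, the differences give:
  55·a + (-165)·b = +0.86
  160·a + 40·b = +0.65
Eliminate b (×40 and ×(-165), subtract): 28600·a = 141.650 → a = ∂h/∂x = +0.004953
Back-substitute: b = ∂h/∂y = -0.003561.
h(439420, 3497877) = 121.84 + (+0.004953)·(455) + (-0.003561)·(-5) = 121.84 +2.254 +0.018 = 124.111 m.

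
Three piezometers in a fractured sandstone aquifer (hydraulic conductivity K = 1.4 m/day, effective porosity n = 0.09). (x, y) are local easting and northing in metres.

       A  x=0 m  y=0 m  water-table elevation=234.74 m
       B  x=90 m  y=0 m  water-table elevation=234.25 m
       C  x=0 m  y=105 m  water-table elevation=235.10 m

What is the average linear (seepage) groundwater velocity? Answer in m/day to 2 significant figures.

∂h/∂x = (234.25 − 234.74) / (90 − 0) = -0.005444
∂h/∂y = (235.10 − 234.74) / (105 − 0) = +0.003429
|∇h| = √(-0.005444² + 0.003429²) = 0.006434
Seepage velocity v = K·i/n = 1.4 × 0.006434 / 0.09 = 0.1001 m/day.

0.10 m/day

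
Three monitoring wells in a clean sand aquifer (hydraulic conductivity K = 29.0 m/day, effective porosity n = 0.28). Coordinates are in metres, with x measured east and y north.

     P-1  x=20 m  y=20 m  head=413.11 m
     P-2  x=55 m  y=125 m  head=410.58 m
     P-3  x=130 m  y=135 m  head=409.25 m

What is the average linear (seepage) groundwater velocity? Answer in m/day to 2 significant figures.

2.5 m/day

Taking P-1 as reference: P-2−P-1 = (35, 105, -2.53); P-3−P-1 = (110, 115, -3.86).
Determinant of the coordinate differences = 35·115 − 110·105 = -7525.
∂h/∂x = [(-2.53)·115 − (-3.86)·105] / -7525 = -0.01520
∂h/∂y = [35·(-3.86) − 110·(-2.53)] / -7525 = -0.01903
|∇h| = √(-0.01520² + -0.01903²) = 0.02436
Seepage velocity v = K·i/n = 29.0 × 0.02436 / 0.28 = 2.523 m/day.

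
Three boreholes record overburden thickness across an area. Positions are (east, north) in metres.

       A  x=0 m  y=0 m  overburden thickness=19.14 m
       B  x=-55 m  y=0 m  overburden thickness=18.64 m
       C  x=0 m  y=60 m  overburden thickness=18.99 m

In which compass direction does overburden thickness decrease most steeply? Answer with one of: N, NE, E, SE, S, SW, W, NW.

∂d/∂x = (18.64 − 19.14) / (-55 − 0) = +0.009091
∂d/∂y = (18.99 − 19.14) / (60 − 0) = -0.002500
Steepest decrease is along −∇f = (-0.009091 E, +0.002500 N) → west.

W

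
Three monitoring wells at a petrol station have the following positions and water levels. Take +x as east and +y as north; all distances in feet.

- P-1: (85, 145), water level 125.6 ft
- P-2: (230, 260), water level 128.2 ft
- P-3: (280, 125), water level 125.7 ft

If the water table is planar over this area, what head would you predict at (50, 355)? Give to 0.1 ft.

129.6 ft

Taking P-1 as reference: P-2−P-1 = (145, 115, +2.6); P-3−P-1 = (195, -20, +0.1).
Determinant of the coordinate differences = 145·(-20) − 195·115 = -25325.
∂h/∂x = [(+2.6)·(-20) − (+0.1)·115] / -25325 = +0.002507
∂h/∂y = [145·(+0.1) − 195·(+2.6)] / -25325 = +0.01945
h(50, 355) = 125.6 + (+0.002507)·(-35) + (+0.01945)·(210) = 125.6 -0.088 +4.084 = 129.596 ft.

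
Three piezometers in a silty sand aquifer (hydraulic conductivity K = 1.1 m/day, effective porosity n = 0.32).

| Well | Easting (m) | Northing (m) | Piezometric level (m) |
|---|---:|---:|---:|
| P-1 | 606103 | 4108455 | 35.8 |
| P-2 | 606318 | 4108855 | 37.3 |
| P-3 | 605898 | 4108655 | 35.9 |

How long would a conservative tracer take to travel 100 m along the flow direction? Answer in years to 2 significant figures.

24 years

Three-point gradient (reference P-1): Δ to P-2 = (215, 400, +1.5), Δ to P-3 = (-205, 200, +0.1).
∂h/∂x = +0.002080, ∂h/∂y = +0.002632 (det = 125000).
|∇h| = √(0.002080² + 0.002632²) = 0.003355
Seepage velocity v = K·i/n = 1.1 × 0.003355 / 0.32 = 0.01153 m/day.
t = 100 / 0.01153 = 8673 days = 23.7 years.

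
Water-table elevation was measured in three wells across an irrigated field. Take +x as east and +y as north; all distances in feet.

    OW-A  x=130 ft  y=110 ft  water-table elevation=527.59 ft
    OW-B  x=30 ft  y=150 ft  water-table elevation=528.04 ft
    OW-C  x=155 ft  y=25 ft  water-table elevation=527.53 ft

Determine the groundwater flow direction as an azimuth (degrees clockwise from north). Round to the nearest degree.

082°

Taking OW-A as reference: OW-B−OW-A = (-100, 40, +0.45); OW-C−OW-A = (25, -85, -0.06).
Solve a·Δx + b·Δy = Δh: det = (-100)·(-85) − 25·40 = 7500.
∂h/∂x = [(+0.45)·(-85) − (-0.06)·40] / 7500 = -0.004780
∂h/∂y = [(-100)·(-0.06) − 25·(+0.45)] / 7500 = -0.0007000
Flow direction (−∇h) has components (+0.004780 E, +0.0007000 N).
Azimuth = atan2(E, N) = atan2(+0.004780, +0.0007000) = 81.7° ≈ 082°.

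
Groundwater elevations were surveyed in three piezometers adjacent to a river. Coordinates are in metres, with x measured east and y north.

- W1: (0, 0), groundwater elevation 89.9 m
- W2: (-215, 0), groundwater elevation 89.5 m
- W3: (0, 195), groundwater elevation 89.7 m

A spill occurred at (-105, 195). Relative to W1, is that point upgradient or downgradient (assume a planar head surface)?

downgradient

∂h/∂x = (89.5 − 89.9) / (-215 − 0) = +0.001860
∂h/∂y = (89.7 − 89.9) / (195 − 0) = -0.001026
Head at (-105, 195) = 89.9 + (+0.001860)·(-105) + (-0.001026)·(195) = 89.50 m.
That is lower than the 89.9 m at W1, so the point is downgradient.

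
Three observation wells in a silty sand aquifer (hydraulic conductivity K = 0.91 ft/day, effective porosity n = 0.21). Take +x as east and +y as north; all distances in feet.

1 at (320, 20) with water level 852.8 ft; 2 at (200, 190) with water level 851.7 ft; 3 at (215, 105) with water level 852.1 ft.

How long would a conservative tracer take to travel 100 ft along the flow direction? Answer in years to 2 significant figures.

12 years

Taking 1 as reference: 2−1 = (-120, 170, -1.1); 3−1 = (-105, 85, -0.7).
Determinant of the coordinate differences = (-120)·85 − (-105)·170 = 7650.
∂h/∂x = [(-1.1)·85 − (-0.7)·170] / 7650 = +0.003333
∂h/∂y = [(-120)·(-0.7) − (-105)·(-1.1)] / 7650 = -0.004118
|∇h| = √(0.003333² + -0.004118²) = 0.005298
Seepage velocity v = K·i/n = 0.91 × 0.005298 / 0.21 = 0.02296 ft/day.
t = 100 / 0.02296 = 4355 days = 11.9 years.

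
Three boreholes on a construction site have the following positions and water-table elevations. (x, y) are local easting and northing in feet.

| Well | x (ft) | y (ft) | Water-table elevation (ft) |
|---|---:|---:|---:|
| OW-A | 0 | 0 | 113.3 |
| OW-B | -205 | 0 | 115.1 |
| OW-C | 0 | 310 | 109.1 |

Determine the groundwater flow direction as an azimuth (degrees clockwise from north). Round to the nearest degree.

033°

∂h/∂x = (115.1 − 113.3) / (-205 − 0) = -0.008780
∂h/∂y = (109.1 − 113.3) / (310 − 0) = -0.01355
Flow direction (−∇h) has components (+0.008780 E, +0.01355 N).
Azimuth = atan2(E, N) = atan2(+0.008780, +0.01355) = 32.9° ≈ 033°.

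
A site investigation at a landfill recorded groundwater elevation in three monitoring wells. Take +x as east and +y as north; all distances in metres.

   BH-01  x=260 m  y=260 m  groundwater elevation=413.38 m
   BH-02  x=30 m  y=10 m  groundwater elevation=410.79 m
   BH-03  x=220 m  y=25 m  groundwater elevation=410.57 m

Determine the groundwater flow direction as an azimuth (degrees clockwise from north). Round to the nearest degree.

Differences from BH-01: to BH-02 (Δx, Δy, Δh) = (-230, -250, -2.59); to BH-03 = (-40, -235, -2.81).
Determinant of the coordinate differences = (-230)·(-235) − (-40)·(-250) = 44050.
∂h/∂x = [(-2.59)·(-235) − (-2.81)·(-250)] / 44050 = -0.002131
∂h/∂y = [(-230)·(-2.81) − (-40)·(-2.59)] / 44050 = +0.01232
Flow direction (−∇h) has components (+0.002131 E, -0.01232 N).
Azimuth = atan2(E, N) = atan2(+0.002131, -0.01232) = 170.2° ≈ 170°.

170°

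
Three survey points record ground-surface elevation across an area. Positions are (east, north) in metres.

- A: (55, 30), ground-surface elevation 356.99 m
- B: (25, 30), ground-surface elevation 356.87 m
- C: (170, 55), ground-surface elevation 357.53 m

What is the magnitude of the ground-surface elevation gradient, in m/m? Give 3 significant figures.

0.00512 m/m

Three-point gradient (reference A): Δ to B = (-30, 0, -0.12), Δ to C = (115, 25, +0.54).
∂z/∂x = +0.004000, ∂z/∂y = +0.003200 (det = -750).
|∇f| = √(0.004000² + 0.003200²) = 0.005122 m/m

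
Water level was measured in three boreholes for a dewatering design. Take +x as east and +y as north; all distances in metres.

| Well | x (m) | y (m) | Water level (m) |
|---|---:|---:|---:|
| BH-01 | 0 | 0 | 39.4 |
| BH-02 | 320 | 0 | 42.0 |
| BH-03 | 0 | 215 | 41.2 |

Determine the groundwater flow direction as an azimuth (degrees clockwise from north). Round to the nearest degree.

∂h/∂x = (42.0 − 39.4) / (320 − 0) = +0.008125
∂h/∂y = (41.2 − 39.4) / (215 − 0) = +0.008372
Flow direction (−∇h) has components (-0.008125 E, -0.008372 N).
Azimuth = atan2(E, N) = atan2(-0.008125, -0.008372) = 224.1° ≈ 224°.

224°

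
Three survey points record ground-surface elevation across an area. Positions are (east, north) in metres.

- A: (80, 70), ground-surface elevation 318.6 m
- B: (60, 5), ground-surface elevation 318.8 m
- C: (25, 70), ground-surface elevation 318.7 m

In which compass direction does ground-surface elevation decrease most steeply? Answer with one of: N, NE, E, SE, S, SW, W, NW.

NE

With z = a·x + b·y + c and A as origin, the differences give:
  (-20)·a + (-65)·b = +0.2
  (-55)·a + 0·b = +0.1
Eliminate b (×0 and ×(-65), subtract): -3575·a = 6.50 → a = ∂z/∂x = -0.001818
Back-substitute: b = ∂z/∂y = -0.002517.
Steepest decrease is along −∇f = (+0.001818 E, +0.002517 N) → northeast.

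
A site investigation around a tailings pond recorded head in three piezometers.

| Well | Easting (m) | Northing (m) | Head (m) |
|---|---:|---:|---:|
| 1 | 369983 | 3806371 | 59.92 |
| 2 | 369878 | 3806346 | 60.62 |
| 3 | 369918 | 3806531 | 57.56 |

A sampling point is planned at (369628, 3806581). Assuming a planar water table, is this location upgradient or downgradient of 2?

downgradient

With h = a·x + b·y + c and 1 as origin, the differences give:
  (-105)·a + (-25)·b = +0.70
  (-65)·a + 160·b = -2.36
Eliminate b (×160 and ×(-25), subtract): -18425·a = 53.000 → a = ∂h/∂x = -0.002877
Back-substitute: b = ∂h/∂y = -0.01592.
Head at (369628, 3806581) = 59.92 + (-0.002877)·(-355) + (-0.01592)·(210) = 57.60 m.
That is lower than the 60.62 m at 2, so the point is downgradient.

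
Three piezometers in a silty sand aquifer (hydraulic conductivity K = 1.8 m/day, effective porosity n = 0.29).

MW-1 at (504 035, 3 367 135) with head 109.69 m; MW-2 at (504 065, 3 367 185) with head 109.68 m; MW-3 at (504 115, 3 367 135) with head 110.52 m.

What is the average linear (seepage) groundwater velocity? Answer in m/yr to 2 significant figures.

28 m/yr

Taking MW-1 as reference: MW-2−MW-1 = (30, 50, -0.01); MW-3−MW-1 = (80, 0, +0.83).
Solve a·Δx + b·Δy = Δh: det = 30·0 − 80·50 = -4000.
∂h/∂x = [(-0.01)·0 − (+0.83)·50] / -4000 = +0.01037
∂h/∂y = [30·(+0.83) − 80·(-0.01)] / -4000 = -0.006425
|∇h| = √(0.01037² + -0.006425²) = 0.0122
Seepage velocity v = K·i/n = 1.8 × 0.0122 / 0.29 = 0.07572 m/day = 27.66 m/yr.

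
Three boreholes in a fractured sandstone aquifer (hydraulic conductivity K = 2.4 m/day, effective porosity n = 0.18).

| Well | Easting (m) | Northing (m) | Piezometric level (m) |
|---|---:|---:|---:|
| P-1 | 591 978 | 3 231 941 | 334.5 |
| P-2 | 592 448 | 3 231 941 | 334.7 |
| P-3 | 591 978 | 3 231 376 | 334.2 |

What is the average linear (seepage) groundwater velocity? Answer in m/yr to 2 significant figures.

3.3 m/yr

∂h/∂x = (334.7 − 334.5) / (592448 − 591978) = +0.0004255
∂h/∂y = (334.2 − 334.5) / (3231376 − 3231941) = +0.0005310
|∇h| = √(0.0004255² + 0.0005310²) = 0.0006804
Seepage velocity v = K·i/n = 2.4 × 0.0006804 / 0.18 = 0.009072 m/day = 3.314 m/yr.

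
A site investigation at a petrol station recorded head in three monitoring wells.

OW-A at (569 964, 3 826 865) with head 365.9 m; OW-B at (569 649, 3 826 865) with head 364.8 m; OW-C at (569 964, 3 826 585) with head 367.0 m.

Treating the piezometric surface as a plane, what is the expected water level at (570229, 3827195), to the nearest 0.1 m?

∂h/∂x = (364.8 − 365.9) / (569649 − 569964) = +0.003492
∂h/∂y = (367.0 − 365.9) / (3826585 − 3826865) = -0.003929
h(570229, 3827195) = 365.9 + (+0.003492)·(265) + (-0.003929)·(330) = 365.9 +0.925 -1.296 = 365.529 m.

365.5 m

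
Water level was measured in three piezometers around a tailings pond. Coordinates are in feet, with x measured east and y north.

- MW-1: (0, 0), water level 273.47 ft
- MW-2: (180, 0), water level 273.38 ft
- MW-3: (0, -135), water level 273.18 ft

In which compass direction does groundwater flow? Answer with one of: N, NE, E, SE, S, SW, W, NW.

∂h/∂x = (273.38 − 273.47) / (180 − 0) = -0.0005000
∂h/∂y = (273.18 − 273.47) / (-135 − 0) = +0.002148
Flow = −∇h = (+0.0005000 east, -0.002148 north), which points south.

S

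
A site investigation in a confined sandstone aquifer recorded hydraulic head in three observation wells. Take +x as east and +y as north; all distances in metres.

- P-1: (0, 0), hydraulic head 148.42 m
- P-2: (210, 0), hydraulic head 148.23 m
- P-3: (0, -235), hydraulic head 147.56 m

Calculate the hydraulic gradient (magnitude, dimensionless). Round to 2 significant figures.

0.0038

∂h/∂x = (148.23 − 148.42) / (210 − 0) = -0.0009048
∂h/∂y = (147.56 − 148.42) / (-235 − 0) = +0.003660
|∇h| = √(-0.0009048² + 0.003660²) = 0.00377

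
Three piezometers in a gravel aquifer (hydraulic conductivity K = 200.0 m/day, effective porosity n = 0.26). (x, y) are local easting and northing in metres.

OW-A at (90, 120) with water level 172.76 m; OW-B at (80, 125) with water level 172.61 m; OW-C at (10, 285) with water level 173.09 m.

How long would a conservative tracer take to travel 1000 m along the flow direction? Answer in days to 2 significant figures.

With h = a·x + b·y + c and OW-A as origin, the differences give:
  (-10)·a + 5·b = -0.15
  (-80)·a + 165·b = +0.33
Eliminate b (×165 and ×5, subtract): -1250·a = -26.400 → a = ∂h/∂x = +0.02112
Back-substitute: b = ∂h/∂y = +0.01224.
|∇h| = √(0.02112² + 0.01224²) = 0.02441
Seepage velocity v = K·i/n = 200.0 × 0.02441 / 0.26 = 18.78 m/day.
t = 1000 / 18.78 = 53.25 days.

53 days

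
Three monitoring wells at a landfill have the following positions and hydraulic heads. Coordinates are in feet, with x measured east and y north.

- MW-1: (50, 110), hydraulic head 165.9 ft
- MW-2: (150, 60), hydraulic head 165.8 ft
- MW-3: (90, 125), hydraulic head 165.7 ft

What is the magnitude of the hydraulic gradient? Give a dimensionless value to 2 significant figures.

Differences from MW-1: to MW-2 (Δx, Δy, Δh) = (100, -50, -0.1); to MW-3 = (40, 15, -0.2).
Solve a·Δx + b·Δy = Δh: det = 100·15 − 40·(-50) = 3500.
∂h/∂x = [(-0.1)·15 − (-0.2)·(-50)] / 3500 = -0.003286
∂h/∂y = [100·(-0.2) − 40·(-0.1)] / 3500 = -0.004571
|∇h| = √(-0.003286² + -0.004571²) = 0.00563

0.0056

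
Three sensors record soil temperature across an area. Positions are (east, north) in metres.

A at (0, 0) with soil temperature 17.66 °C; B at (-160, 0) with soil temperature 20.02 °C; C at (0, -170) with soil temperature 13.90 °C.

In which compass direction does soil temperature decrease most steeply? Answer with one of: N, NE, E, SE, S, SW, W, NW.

∂T/∂x = (20.02 − 17.66) / (-160 − 0) = -0.01475
∂T/∂y = (13.90 − 17.66) / (-170 − 0) = +0.02212
Steepest decrease is along −∇f = (+0.01475 E, -0.02212 N) → southeast.

SE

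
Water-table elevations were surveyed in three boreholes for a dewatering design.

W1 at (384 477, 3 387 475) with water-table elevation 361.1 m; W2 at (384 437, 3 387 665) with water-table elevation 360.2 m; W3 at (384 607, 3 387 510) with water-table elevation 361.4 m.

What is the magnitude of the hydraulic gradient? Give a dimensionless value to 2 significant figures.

With h = a·x + b·y + c and W1 as origin, the differences give:
  (-40)·a + 190·b = -0.9
  130·a + 35·b = +0.3
Eliminate b (×35 and ×190, subtract): -26100·a = -88.50 → a = ∂h/∂x = +0.003391
Back-substitute: b = ∂h/∂y = -0.004023.
|∇h| = √(0.003391² + -0.004023²) = 0.005262

0.0053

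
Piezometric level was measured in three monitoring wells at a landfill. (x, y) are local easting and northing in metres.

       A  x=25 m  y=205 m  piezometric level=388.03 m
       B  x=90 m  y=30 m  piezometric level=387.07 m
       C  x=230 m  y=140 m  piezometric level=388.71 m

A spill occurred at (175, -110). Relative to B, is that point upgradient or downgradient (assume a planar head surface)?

With h = a·x + b·y + c and A as origin, the differences give:
  65·a + (-175)·b = -0.96
  205·a + (-65)·b = +0.68
Eliminate b (×(-65) and ×(-175), subtract): 31650·a = 181.400 → a = ∂h/∂x = +0.005731
Back-substitute: b = ∂h/∂y = +0.007615.
Head at (175, -110) = 388.03 + (+0.005731)·(150) + (+0.007615)·(-315) = 386.49 m.
That is lower than the 387.07 m at B, so the point is downgradient.

downgradient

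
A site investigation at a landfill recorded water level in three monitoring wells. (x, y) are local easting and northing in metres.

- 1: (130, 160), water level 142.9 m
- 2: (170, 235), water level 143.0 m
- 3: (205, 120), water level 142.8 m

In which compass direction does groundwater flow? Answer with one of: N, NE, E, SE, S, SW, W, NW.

With h = a·x + b·y + c and 1 as origin, the differences give:
  40·a + 75·b = +0.1
  75·a + (-40)·b = -0.1
Eliminate b (×(-40) and ×75, subtract): -7225·a = 3.50 → a = ∂h/∂x = -0.0004844
Back-substitute: b = ∂h/∂y = +0.001592.
Flow = −∇h = (+0.0004844 east, -0.001592 north), which points south.

S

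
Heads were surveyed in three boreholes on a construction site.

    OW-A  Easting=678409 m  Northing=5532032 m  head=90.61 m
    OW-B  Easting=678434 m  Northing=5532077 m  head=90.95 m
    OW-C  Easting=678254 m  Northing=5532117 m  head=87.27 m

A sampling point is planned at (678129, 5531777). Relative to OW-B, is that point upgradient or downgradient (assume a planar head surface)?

downgradient

Three-point gradient (reference OW-A): Δ to OW-B = (25, 45, +0.34), Δ to OW-C = (-155, 85, -3.34).
∂h/∂x = +0.01969, ∂h/∂y = -0.003385 (det = 9100).
Head at (678129, 5531777) = 90.61 + (+0.01969)·(-280) + (-0.003385)·(-255) = 85.96 m.
That is lower than the 90.95 m at OW-B, so the point is downgradient.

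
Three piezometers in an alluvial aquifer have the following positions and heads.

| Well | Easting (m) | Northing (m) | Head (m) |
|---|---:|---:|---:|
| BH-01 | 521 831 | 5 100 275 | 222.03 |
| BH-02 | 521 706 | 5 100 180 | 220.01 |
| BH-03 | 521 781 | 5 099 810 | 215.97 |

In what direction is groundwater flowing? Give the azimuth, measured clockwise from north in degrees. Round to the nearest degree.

209°

Differences from BH-01: to BH-02 (Δx, Δy, Δh) = (-125, -95, -2.02); to BH-03 = (-50, -465, -6.06).
Solve a·Δx + b·Δy = Δh: det = (-125)·(-465) − (-50)·(-95) = 53375.
∂h/∂x = [(-2.02)·(-465) − (-6.06)·(-95)] / 53375 = +0.006812
∂h/∂y = [(-125)·(-6.06) − (-50)·(-2.02)] / 53375 = +0.01230
Flow direction (−∇h) has components (-0.006812 E, -0.01230 N).
Azimuth = atan2(E, N) = atan2(-0.006812, -0.01230) = 209.0° ≈ 209°.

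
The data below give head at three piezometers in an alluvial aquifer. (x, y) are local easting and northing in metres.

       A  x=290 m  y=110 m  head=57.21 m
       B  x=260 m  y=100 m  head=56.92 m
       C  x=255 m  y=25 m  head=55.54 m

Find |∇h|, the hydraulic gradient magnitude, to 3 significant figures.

0.0185

With h = a·x + b·y + c and A as origin, the differences give:
  (-30)·a + (-10)·b = -0.29
  (-35)·a + (-85)·b = -1.67
Eliminate b (×(-85) and ×(-10), subtract): 2200·a = 7.950 → a = ∂h/∂x = +0.003614
Back-substitute: b = ∂h/∂y = +0.01816.
|∇h| = √(0.003614² + 0.01816²) = 0.01852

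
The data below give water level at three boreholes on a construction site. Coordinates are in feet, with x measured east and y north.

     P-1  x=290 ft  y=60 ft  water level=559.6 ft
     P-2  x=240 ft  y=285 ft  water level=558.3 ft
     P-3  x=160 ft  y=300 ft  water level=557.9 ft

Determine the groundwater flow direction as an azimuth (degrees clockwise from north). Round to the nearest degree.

320°

Differences from P-1: to P-2 (Δx, Δy, Δh) = (-50, 225, -1.3); to P-3 = (-130, 240, -1.7).
Determinant of the coordinate differences = (-50)·240 − (-130)·225 = 17250.
∂h/∂x = [(-1.3)·240 − (-1.7)·225] / 17250 = +0.004087
∂h/∂y = [(-50)·(-1.7) − (-130)·(-1.3)] / 17250 = -0.004870
Flow direction (−∇h) has components (-0.004087 E, +0.004870 N).
Azimuth = atan2(E, N) = atan2(-0.004087, +0.004870) = 320.0° ≈ 320°.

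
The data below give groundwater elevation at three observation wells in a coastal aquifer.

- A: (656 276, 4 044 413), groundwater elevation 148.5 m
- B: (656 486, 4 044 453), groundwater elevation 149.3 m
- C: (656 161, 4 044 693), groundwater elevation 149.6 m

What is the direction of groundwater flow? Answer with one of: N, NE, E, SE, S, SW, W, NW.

SW

Taking A as reference: B−A = (210, 40, +0.8); C−A = (-115, 280, +1.1).
Determinant of the coordinate differences = 210·280 − (-115)·40 = 63400.
∂h/∂x = [(+0.8)·280 − (+1.1)·40] / 63400 = +0.002839
∂h/∂y = [210·(+1.1) − (-115)·(+0.8)] / 63400 = +0.005095
Flow = −∇h = (-0.002839 east, -0.005095 north), which points southwest.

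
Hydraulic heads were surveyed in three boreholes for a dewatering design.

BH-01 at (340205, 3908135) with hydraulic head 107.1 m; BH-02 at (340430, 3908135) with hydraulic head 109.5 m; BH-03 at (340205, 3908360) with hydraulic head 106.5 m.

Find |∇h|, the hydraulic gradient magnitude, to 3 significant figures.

∂h/∂x = (109.5 − 107.1) / (340430 − 340205) = +0.01067
∂h/∂y = (106.5 − 107.1) / (3908360 − 3908135) = -0.002667
|∇h| = √(0.01067² + -0.002667²) = 0.011

0.0110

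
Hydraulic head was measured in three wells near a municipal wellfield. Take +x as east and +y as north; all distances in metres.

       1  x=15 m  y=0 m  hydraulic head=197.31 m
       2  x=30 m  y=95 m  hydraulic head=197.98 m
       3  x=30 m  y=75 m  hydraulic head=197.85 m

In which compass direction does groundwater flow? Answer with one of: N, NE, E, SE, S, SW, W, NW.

SW

With h = a·x + b·y + c and 1 as origin, the differences give:
  15·a + 95·b = +0.67
  15·a + 75·b = +0.54
Eliminate b (×75 and ×95, subtract): -300·a = -1.050 → a = ∂h/∂x = +0.003500
Back-substitute: b = ∂h/∂y = +0.006500.
Flow = −∇h = (-0.003500 east, -0.006500 north), which points southwest.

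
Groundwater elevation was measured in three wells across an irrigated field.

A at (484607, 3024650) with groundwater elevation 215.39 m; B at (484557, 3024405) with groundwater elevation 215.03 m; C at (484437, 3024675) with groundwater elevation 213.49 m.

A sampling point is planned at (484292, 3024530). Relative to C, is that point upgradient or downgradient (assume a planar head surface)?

With h = a·x + b·y + c and A as origin, the differences give:
  (-50)·a + (-245)·b = -0.36
  (-170)·a + 25·b = -1.90
Eliminate b (×25 and ×(-245), subtract): -42900·a = -474.500 → a = ∂h/∂x = +0.01106
Back-substitute: b = ∂h/∂y = -0.0007879.
Head at (484292, 3024530) = 215.39 + (+0.01106)·(-315) + (-0.0007879)·(-120) = 212.00 m.
That is lower than the 213.49 m at C, so the point is downgradient.

downgradient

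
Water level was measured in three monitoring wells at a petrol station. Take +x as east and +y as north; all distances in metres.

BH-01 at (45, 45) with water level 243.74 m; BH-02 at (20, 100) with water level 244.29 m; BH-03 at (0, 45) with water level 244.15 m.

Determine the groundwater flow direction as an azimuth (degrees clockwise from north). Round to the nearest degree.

123°

Differences from BH-01: to BH-02 (Δx, Δy, Δh) = (-25, 55, +0.55); to BH-03 = (-45, 0, +0.41).
Determinant of the coordinate differences = (-25)·0 − (-45)·55 = 2475.
∂h/∂x = [(+0.55)·0 − (+0.41)·55] / 2475 = -0.009111
∂h/∂y = [(-25)·(+0.41) − (-45)·(+0.55)] / 2475 = +0.005859
Flow direction (−∇h) has components (+0.009111 E, -0.005859 N).
Azimuth = atan2(E, N) = atan2(+0.009111, -0.005859) = 122.7° ≈ 123°.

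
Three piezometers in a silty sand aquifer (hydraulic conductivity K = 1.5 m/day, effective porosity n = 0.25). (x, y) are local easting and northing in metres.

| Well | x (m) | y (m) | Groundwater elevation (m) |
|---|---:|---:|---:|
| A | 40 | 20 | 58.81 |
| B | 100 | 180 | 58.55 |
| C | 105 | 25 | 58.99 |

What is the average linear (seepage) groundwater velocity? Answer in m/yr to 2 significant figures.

8.9 m/yr

Differences from A: to B (Δx, Δy, Δh) = (60, 160, -0.26); to C = (65, 5, +0.18).
Solve a·Δx + b·Δy = Δh: det = 60·5 − 65·160 = -10100.
∂h/∂x = [(-0.26)·5 − (+0.18)·160] / -10100 = +0.002980
∂h/∂y = [60·(+0.18) − 65·(-0.26)] / -10100 = -0.002743
|∇h| = √(0.002980² + -0.002743²) = 0.00405
Seepage velocity v = K·i/n = 1.5 × 0.00405 / 0.25 = 0.0243 m/day = 8.876 m/yr.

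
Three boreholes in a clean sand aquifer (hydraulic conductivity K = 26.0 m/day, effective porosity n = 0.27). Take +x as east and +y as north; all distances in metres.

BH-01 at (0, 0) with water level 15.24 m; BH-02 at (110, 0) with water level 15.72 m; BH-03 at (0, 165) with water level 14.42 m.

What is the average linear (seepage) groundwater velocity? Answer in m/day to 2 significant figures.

0.64 m/day

∂h/∂x = (15.72 − 15.24) / (110 − 0) = +0.004364
∂h/∂y = (14.42 − 15.24) / (165 − 0) = -0.004970
|∇h| = √(0.004364² + -0.004970²) = 0.006614
Seepage velocity v = K·i/n = 26.0 × 0.006614 / 0.27 = 0.6369 m/day.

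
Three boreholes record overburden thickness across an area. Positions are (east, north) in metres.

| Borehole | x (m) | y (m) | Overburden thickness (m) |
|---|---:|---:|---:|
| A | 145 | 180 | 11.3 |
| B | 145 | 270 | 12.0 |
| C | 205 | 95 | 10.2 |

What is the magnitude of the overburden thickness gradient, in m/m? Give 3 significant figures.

0.0107 m/m

Taking A as reference: B−A = (0, 90, +0.7); C−A = (60, -85, -1.1).
Determinant of the coordinate differences = 0·(-85) − 60·90 = -5400.
∂d/∂x = [(+0.7)·(-85) − (-1.1)·90] / -5400 = -0.007315
∂d/∂y = [0·(-1.1) − 60·(+0.7)] / -5400 = +0.007778
|∇f| = √(-0.007315² + 0.007778²) = 0.01068 m/m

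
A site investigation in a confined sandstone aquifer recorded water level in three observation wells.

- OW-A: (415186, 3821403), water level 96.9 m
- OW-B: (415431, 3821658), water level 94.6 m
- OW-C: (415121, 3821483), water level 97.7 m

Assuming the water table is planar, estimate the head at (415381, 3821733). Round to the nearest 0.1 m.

Taking OW-A as reference: OW-B−OW-A = (245, 255, -2.3); OW-C−OW-A = (-65, 80, +0.8).
Determinant of the coordinate differences = 245·80 − (-65)·255 = 36175.
∂h/∂x = [(-2.3)·80 − (+0.8)·255] / 36175 = -0.01073
∂h/∂y = [245·(+0.8) − (-65)·(-2.3)] / 36175 = +0.001285
h(415381, 3821733) = 96.9 + (-0.01073)·(195) + (+0.001285)·(330) = 96.9 -2.091 +0.424 = 95.233 m.

95.2 m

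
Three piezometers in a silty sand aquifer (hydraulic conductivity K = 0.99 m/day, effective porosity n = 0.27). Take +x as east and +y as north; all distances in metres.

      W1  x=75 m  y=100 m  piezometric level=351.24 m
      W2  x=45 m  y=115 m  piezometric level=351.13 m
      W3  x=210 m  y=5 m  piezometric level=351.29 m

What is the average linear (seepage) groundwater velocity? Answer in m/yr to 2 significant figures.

27 m/yr

With h = a·x + b·y + c and W1 as origin, the differences give:
  (-30)·a + 15·b = -0.11
  135·a + (-95)·b = +0.05
Eliminate b (×(-95) and ×15, subtract): 825·a = 9.700 → a = ∂h/∂x = +0.01176
Back-substitute: b = ∂h/∂y = +0.01618.
|∇h| = √(0.01176² + 0.01618²) = 0.02
Seepage velocity v = K·i/n = 0.99 × 0.02 / 0.27 = 0.07333 m/day = 26.78 m/yr.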